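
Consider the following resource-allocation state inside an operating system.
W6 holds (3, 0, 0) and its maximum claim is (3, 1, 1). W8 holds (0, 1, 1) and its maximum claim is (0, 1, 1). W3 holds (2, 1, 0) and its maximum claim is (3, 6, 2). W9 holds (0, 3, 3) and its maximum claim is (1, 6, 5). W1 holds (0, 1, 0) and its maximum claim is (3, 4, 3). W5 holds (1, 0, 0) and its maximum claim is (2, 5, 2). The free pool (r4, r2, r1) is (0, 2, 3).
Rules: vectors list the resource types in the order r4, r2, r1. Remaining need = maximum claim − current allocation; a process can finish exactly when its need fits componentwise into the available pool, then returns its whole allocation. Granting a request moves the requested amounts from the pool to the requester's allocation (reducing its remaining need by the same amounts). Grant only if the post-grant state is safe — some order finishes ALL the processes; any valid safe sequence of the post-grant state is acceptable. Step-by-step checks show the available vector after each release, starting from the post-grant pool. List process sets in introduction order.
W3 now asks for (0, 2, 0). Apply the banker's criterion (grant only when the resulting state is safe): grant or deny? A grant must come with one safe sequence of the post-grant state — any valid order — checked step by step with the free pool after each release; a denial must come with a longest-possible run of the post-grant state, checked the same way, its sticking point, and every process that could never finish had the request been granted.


DENY — the pretend-granted state is unsafe.
Key observation: once W8, W6 finish, the pool peaks at (3, 1, 4) — and every remaining process still needs more r2 than that.
After a pretend grant, a maximal execution: W8, W6 — then nothing else fits. Verifying each step:
  pool = (0, 0, 3)
  run W8 (needs (0, 0, 0), free (0, 0, 3)); after release of (0, 1, 1) the pool is (0, 1, 4)
  run W6 (needs (0, 1, 1), free (0, 1, 4)); after release of (3, 0, 0) the pool is (3, 1, 4)
  W3 cannot run: need (1, 3, 2) vs free (3, 1, 4) (insufficient r2)
  W9 cannot run: need (1, 3, 2) vs free (3, 1, 4) (insufficient r2)
  W1 cannot run: need (3, 3, 3) vs free (3, 1, 4) (insufficient r2)
  W5 cannot run: need (1, 5, 2) vs free (3, 1, 4) (insufficient r2)
Processes that could never finish after the grant: W3, W9, W1 and W5.


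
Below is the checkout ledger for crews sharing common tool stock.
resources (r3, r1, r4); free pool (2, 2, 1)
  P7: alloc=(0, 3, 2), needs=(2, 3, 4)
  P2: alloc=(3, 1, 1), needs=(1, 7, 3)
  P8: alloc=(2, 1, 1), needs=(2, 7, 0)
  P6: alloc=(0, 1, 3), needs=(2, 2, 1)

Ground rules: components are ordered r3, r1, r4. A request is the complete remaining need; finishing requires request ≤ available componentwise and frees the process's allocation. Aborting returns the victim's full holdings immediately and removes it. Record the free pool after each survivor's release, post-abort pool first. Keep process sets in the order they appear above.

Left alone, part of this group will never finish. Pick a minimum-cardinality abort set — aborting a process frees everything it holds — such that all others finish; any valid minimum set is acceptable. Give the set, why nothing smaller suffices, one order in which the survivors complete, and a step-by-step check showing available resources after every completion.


Abort P8.
Key observation: P2 could never have finished before the abort; with (2, 1, 1) returned by P8, it fits at step 3.
No smaller set exists: with zero aborts the deadlock remains.
Survivors finish in the order: P6, P7, P2. Step-by-step check (pool after the aborts first):
  pool = (4, 3, 2)
  run P6 (needs (2, 2, 1), free (4, 3, 2)); after release of (0, 1, 3) the pool is (4, 4, 5)
  run P7 (needs (2, 3, 4), free (4, 4, 5)); after release of (0, 3, 2) the pool is (4, 7, 7)
  run P2 (needs (1, 7, 3), free (4, 7, 7)); after release of (3, 1, 1) the pool is (7, 8, 8)


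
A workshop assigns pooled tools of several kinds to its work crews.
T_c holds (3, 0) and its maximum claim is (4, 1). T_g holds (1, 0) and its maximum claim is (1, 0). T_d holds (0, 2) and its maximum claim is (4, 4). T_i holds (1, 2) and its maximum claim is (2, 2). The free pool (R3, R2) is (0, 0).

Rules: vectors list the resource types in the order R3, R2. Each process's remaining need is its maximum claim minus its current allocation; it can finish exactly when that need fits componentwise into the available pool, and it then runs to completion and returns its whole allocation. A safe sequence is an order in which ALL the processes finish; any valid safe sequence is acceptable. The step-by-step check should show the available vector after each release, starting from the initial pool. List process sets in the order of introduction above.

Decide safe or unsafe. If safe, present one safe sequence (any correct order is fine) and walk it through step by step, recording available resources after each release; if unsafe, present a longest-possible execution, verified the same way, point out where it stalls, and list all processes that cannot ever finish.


The state is SAFE; one workable sequence: T_g, T_i, T_c, T_d.
Key observation: at T_i the run first touches a limit — (1, 0) against (1, 0), exact on a resource it actually requests.
Step-by-step check:
  pool = (0, 0)
  run T_g (needs (0, 0), free (0, 0)); after release of (1, 0) the pool is (1, 0)
  run T_i (needs (1, 0), free (1, 0)); after release of (1, 2) the pool is (2, 2)
  run T_c (needs (1, 1), free (2, 2)); after release of (3, 0) the pool is (5, 2)
  run T_d (needs (4, 2), free (5, 2)); after release of (0, 2) the pool is (5, 4)


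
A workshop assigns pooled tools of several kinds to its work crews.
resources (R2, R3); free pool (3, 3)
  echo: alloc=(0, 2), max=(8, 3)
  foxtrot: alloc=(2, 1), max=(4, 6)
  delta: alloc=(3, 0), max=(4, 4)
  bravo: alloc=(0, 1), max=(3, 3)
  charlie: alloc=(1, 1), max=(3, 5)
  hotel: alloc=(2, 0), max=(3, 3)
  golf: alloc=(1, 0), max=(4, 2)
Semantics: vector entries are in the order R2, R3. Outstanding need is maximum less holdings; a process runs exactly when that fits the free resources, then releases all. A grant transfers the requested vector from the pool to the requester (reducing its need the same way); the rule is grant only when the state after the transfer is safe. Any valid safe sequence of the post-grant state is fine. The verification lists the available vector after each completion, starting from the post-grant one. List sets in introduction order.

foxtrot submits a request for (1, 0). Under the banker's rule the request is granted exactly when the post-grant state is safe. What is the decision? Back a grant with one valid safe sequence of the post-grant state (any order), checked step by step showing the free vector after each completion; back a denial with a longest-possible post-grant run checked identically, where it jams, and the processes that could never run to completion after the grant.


GRANT: granting preserves safety; a valid post-grant sequence is hotel, bravo, golf, delta, charlie, echo, foxtrot.
Key observation: (2, 3) free after granting still covers hotel first, and each release covers the next.
Check on the post-grant state, step by step:
  pool = (2, 3)
  hotel: need (1, 3) fits (2, 3); releases (2, 0), pool now (4, 3)
  bravo: need (3, 2) fits (4, 3); releases (0, 1), pool now (4, 4)
  golf: need (3, 2) fits (4, 4); releases (1, 0), pool now (5, 4)
  delta: need (1, 4) fits (5, 4); releases (3, 0), pool now (8, 4)
  charlie: need (2, 4) fits (8, 4); releases (1, 1), pool now (9, 5)
  echo: need (8, 1) fits (9, 5); releases (0, 2), pool now (9, 7)
  foxtrot: need (1, 5) fits (9, 7); releases (3, 1), pool now (12, 8)


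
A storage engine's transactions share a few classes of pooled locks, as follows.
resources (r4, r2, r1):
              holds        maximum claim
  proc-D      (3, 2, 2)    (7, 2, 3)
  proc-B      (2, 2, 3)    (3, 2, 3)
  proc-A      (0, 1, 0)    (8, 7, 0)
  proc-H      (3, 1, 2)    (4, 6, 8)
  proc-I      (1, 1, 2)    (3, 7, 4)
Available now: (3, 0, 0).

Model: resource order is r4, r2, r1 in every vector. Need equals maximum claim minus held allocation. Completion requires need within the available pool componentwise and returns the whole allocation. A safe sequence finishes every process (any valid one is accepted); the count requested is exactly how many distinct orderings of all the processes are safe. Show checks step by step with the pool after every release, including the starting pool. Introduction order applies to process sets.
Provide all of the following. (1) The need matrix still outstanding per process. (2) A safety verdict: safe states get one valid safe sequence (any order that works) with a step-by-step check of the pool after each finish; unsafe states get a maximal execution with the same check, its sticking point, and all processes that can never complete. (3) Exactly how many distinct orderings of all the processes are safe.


(1) Remaining need (order r4, r2, r1):
  proc-D: (4, 0, 1)
  proc-B: (1, 0, 0)
  proc-A: (8, 6, 0)
  proc-H: (1, 5, 6)
  proc-I: (2, 6, 2)
(2) UNSAFE — no complete ordering exists.
Key observation: after proc-B, proc-D complete, (8, 4, 5) is the best the pool ever gets, yet each leftover process wants more r2.
Going as far as possible: proc-B, proc-D; after that, nothing fits. Walking it through:
  pool = (3, 0, 0)
  proc-B needs (1, 0, 0) <= (3, 0, 0) -> finishes; pool += (2, 2, 3) = (5, 2, 3)
  proc-D needs (4, 0, 1) <= (5, 2, 3) -> finishes; pool += (3, 2, 2) = (8, 4, 5)
  blocked: proc-A wants (8, 6, 0), pool (8, 4, 5) — not enough r2
  blocked: proc-H wants (1, 5, 6), pool (8, 4, 5) — not enough r2 and r1
  blocked: proc-I wants (2, 6, 2), pool (8, 4, 5) — not enough r2
Permanently blocked: proc-A, proc-H and proc-I.
(3) Exactly 0 of the possible complete orderings are safe sequences.


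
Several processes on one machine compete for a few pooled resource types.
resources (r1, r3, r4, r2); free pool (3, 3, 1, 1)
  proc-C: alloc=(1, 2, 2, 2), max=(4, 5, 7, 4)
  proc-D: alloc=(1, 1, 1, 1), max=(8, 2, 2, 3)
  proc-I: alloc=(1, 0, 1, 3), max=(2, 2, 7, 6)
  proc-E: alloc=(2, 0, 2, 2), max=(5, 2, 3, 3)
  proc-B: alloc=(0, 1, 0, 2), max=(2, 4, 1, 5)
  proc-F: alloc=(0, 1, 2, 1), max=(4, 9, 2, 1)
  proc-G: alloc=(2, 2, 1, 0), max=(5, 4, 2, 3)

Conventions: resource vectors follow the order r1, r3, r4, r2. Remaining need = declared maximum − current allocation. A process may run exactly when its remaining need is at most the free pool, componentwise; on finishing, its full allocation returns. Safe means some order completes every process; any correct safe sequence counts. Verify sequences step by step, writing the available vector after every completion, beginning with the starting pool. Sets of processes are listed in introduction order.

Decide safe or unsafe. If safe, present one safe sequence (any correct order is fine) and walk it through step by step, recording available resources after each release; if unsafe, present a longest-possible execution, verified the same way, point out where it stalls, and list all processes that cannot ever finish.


SAFE, for example via the order proc-E, proc-B, proc-G, proc-D, proc-C, proc-F, proc-I.
Key observation: proc-E marks the first exact bind of the order: its need (3, 2, 1, 1) fits the free (3, 3, 1, 1) with zero slack on a requested resource.
Walking it through:
  pool = (3, 3, 1, 1)
  run proc-E (needs (3, 2, 1, 1), free (3, 3, 1, 1)); after release of (2, 0, 2, 2) the pool is (5, 3, 3, 3)
  run proc-B (needs (2, 3, 1, 3), free (5, 3, 3, 3)); after release of (0, 1, 0, 2) the pool is (5, 4, 3, 5)
  run proc-G (needs (3, 2, 1, 3), free (5, 4, 3, 5)); after release of (2, 2, 1, 0) the pool is (7, 6, 4, 5)
  run proc-D (needs (7, 1, 1, 2), free (7, 6, 4, 5)); after release of (1, 1, 1, 1) the pool is (8, 7, 5, 6)
  run proc-C (needs (3, 3, 5, 2), free (8, 7, 5, 6)); after release of (1, 2, 2, 2) the pool is (9, 9, 7, 8)
  run proc-F (needs (4, 8, 0, 0), free (9, 9, 7, 8)); after release of (0, 1, 2, 1) the pool is (9, 10, 9, 9)
  run proc-I (needs (1, 2, 6, 3), free (9, 10, 9, 9)); after release of (1, 0, 1, 3) the pool is (10, 10, 10, 12)


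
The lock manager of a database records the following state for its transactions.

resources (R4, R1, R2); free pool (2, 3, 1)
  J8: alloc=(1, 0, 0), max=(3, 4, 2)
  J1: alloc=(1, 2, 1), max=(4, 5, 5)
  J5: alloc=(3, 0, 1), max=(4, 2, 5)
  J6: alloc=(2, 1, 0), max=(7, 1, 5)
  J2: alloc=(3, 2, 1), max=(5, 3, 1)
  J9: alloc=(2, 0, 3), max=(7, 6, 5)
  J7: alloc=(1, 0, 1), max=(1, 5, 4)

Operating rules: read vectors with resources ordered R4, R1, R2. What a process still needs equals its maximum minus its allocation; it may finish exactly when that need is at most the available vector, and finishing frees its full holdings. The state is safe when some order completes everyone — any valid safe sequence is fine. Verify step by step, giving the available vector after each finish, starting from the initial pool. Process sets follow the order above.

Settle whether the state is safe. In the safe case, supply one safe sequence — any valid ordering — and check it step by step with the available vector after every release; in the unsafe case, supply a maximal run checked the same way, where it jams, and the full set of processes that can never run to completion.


The state is UNSAFE.
Key observation: after J2, J8 the pool peaks at (6, 5, 2), and each blocked process is short somewhere: J1 on R2; J5 on R2; J6 on R2; J9 on R1; J7 on R2.
Going as far as possible: J2, J8; after that, nothing fits. Walking it through:
  pool = (2, 3, 1)
  J2: need (2, 1, 0) fits (2, 3, 1); releases (3, 2, 1), pool now (5, 5, 2)
  J8: need (2, 4, 2) fits (5, 5, 2); releases (1, 0, 0), pool now (6, 5, 2)
  J1 still needs (3, 3, 4) but only (6, 5, 2) is free — short on R2
  J5 still needs (1, 2, 4) but only (6, 5, 2) is free — short on R2
  J6 still needs (5, 0, 5) but only (6, 5, 2) is free — short on R2
  J9 still needs (5, 6, 2) but only (6, 5, 2) is free — short on R1
  J7 still needs (0, 5, 3) but only (6, 5, 2) is free — short on R2
Never able to finish: J1, J5, J6, J9 and J7.


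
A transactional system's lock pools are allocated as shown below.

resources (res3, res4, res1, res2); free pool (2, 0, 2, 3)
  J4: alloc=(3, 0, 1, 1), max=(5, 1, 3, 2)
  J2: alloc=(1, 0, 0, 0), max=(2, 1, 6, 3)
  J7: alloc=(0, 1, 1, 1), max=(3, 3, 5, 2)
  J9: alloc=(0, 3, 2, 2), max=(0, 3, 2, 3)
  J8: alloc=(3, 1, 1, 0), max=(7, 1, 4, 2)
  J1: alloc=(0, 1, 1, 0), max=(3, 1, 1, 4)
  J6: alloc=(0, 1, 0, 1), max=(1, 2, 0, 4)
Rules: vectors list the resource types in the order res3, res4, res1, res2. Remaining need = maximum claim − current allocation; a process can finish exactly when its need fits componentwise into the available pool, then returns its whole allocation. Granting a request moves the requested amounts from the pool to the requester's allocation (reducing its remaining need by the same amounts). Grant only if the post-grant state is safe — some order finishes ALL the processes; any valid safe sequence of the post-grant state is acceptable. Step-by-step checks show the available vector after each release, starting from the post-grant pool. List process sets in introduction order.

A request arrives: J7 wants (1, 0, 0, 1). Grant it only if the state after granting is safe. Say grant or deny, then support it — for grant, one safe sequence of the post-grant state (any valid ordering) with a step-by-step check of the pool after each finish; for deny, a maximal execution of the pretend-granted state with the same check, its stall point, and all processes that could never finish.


DENY. Granting would leave the state unsafe.
Key observation: after J9, J6 the pool peaks at (1, 4, 4, 5), and each blocked process is short somewhere: J4 on res3; J2 on res1; J7 on res3; J8 on res3; J1 on res3.
After a pretend grant, a maximal execution: J9, J6 — then nothing else fits. Walking it through:
  pool = (1, 0, 2, 2)
  J9: need (0, 0, 0, 1) fits (1, 0, 2, 2); releases (0, 3, 2, 2), pool now (1, 3, 4, 4)
  J6: need (1, 1, 0, 3) fits (1, 3, 4, 4); releases (0, 1, 0, 1), pool now (1, 4, 4, 5)
  J4 cannot run: need (2, 1, 2, 1) vs free (1, 4, 4, 5) (insufficient res3)
  J2 cannot run: need (1, 1, 6, 3) vs free (1, 4, 4, 5) (insufficient res1)
  J7 cannot run: need (2, 2, 4, 0) vs free (1, 4, 4, 5) (insufficient res3)
  J8 cannot run: need (4, 0, 3, 2) vs free (1, 4, 4, 5) (insufficient res3)
  J1 cannot run: need (3, 0, 0, 4) vs free (1, 4, 4, 5) (insufficient res3)
Had the request been granted, J4, J2, J7, J8 and J1 could never finish.


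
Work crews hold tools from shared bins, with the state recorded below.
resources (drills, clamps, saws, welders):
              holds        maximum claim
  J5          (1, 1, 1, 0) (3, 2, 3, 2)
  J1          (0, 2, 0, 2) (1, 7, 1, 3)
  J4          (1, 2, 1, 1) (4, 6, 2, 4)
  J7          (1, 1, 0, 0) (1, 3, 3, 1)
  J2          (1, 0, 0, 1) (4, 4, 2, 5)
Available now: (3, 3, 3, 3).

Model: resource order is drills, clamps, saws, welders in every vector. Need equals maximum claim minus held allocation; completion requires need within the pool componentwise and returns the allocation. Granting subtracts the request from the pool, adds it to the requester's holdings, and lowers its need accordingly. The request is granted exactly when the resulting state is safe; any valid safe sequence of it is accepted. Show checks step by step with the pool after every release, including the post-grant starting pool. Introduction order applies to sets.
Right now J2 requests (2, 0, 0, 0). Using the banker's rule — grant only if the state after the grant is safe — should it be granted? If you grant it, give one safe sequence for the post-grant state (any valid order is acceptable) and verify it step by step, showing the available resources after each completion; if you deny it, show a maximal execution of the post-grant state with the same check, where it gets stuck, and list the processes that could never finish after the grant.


GRANT — the state after the grant stays safe, e.g. via J7, J5, J1, J4, J2.
Key observation: (1, 3, 3, 3) free after granting still covers J7 first, and each release covers the next.
Step-by-step check of the post-grant state:
  pool = (1, 3, 3, 3)
  J7: need (0, 2, 3, 1) fits (1, 3, 3, 3); releases (1, 1, 0, 0), pool now (2, 4, 3, 3)
  J5: need (2, 1, 2, 2) fits (2, 4, 3, 3); releases (1, 1, 1, 0), pool now (3, 5, 4, 3)
  J1: need (1, 5, 1, 1) fits (3, 5, 4, 3); releases (0, 2, 0, 2), pool now (3, 7, 4, 5)
  J4: need (3, 4, 1, 3) fits (3, 7, 4, 5); releases (1, 2, 1, 1), pool now (4, 9, 5, 6)
  J2: need (1, 4, 2, 4) fits (4, 9, 5, 6); releases (3, 0, 0, 1), pool now (7, 9, 5, 7)


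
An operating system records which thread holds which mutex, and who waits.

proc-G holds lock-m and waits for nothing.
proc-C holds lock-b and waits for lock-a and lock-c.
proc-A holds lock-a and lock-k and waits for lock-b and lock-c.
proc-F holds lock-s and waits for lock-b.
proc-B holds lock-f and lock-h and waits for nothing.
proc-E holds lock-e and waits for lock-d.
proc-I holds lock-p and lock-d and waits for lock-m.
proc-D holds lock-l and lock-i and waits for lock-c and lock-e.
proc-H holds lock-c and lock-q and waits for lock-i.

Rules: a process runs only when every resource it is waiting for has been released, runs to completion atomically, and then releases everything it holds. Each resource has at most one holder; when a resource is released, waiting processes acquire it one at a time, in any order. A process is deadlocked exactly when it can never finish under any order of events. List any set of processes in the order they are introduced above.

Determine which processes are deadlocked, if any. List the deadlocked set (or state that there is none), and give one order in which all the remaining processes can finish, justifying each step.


Deadlocked set: proc-C, proc-A, proc-F, proc-D and proc-H.
Key observation: proc-C -> proc-A -> proc-C is a circular wait — nothing in it can go first; proc-D and proc-H are caught in further circular waits and proc-F waits into the deadlock from upstream.
The rest can finish in the order proc-G, proc-B, proc-I, proc-E.
Verifying each step:
  proc-G: no waits; runs immediately, freeing lock-m
  proc-B: no waits; runs immediately, freeing lock-f and lock-h
  proc-I waits on lock-m — all released -> runs and releases lock-p and lock-d
  proc-E waits on lock-d — all released -> runs and releases lock-e


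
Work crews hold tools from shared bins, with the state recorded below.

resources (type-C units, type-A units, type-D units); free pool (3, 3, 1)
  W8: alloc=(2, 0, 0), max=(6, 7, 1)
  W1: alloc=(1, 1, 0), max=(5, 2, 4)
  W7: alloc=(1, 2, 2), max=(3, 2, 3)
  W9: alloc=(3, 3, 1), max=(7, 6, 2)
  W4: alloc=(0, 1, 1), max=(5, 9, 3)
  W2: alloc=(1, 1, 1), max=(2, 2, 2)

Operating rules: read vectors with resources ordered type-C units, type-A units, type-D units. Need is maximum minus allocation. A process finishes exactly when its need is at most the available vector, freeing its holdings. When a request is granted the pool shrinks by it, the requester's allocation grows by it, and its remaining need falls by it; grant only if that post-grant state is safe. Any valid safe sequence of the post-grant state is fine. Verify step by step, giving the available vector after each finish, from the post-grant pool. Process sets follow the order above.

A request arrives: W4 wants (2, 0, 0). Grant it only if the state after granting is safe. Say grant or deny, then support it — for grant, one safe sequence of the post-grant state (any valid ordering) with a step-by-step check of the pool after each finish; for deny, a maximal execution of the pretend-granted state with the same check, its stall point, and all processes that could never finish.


DENY. Granting would leave the state unsafe.
Key observation: after W2, W7 the pool peaks at (3, 6, 4), and each blocked process is short somewhere: W8 on type-C units, type-A units; W1 on type-C units; W9 on type-C units; W4 on type-A units.
After a pretend grant, a maximal execution: W2, W7 — then nothing else fits. Step-by-step check:
  pool = (1, 3, 1)
  W2: need (1, 1, 1) fits (1, 3, 1); releases (1, 1, 1), pool now (2, 4, 2)
  W7: need (2, 0, 1) fits (2, 4, 2); releases (1, 2, 2), pool now (3, 6, 4)
  W8 still needs (4, 7, 1) but only (3, 6, 4) is free — short on type-C units and type-A units
  W1 still needs (4, 1, 4) but only (3, 6, 4) is free — short on type-C units
  W9 still needs (4, 3, 1) but only (3, 6, 4) is free — short on type-C units
  W4 still needs (3, 8, 2) but only (3, 6, 4) is free — short on type-A units
Had the request been granted, W8, W1, W9 and W4 could never finish.


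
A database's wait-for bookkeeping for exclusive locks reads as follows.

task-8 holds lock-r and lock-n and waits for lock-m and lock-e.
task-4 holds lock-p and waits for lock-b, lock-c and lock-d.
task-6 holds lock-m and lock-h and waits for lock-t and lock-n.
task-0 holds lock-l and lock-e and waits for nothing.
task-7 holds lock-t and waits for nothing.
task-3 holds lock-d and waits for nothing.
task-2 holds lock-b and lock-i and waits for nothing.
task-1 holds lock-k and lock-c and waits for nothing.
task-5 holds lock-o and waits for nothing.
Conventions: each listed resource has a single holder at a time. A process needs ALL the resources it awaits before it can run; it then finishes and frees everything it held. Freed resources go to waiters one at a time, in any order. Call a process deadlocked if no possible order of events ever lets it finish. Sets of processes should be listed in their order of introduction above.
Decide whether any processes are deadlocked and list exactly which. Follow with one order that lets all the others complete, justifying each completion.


The deadlocked set is task-8 and task-6.
Key observation: along task-8 -> task-6 -> task-8, each member waits on what the next one holds — a deadlock; no other process is dragged down with it.
A valid finishing order for the others: task-7, task-2, task-1, task-5, task-3, task-4, task-0.
Verifying each step:
  task-7 waits on nothing -> runs at once and releases lock-t
  task-2 waits on nothing -> runs at once and releases lock-b and lock-i
  task-1 waits on nothing -> runs at once and releases lock-k and lock-c
  task-5 waits on nothing -> runs at once and releases lock-o
  task-3 waits on nothing -> runs at once and releases lock-d
  task-4: everything it awaited (lock-b, lock-c and lock-d) is free; runs, freeing lock-p
  task-0 waits on nothing -> runs at once and releases lock-l and lock-e


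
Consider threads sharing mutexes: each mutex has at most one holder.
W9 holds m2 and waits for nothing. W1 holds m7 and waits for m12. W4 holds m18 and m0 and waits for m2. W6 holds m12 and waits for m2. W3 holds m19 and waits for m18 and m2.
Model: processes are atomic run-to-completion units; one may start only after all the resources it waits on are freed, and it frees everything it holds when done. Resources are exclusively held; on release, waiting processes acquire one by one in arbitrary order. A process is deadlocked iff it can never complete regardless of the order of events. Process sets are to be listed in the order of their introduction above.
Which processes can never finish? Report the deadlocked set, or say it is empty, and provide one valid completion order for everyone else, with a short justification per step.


The deadlocked set is empty.
Key observation: the wait graph is acyclic; completion cascades from the unblocked processes through everyone else.
A valid finishing order for the others: W9, W6, W1, W4, W3.
Step-by-step check:
  W9: no waits; runs immediately, freeing m2
  run W6 (all its waits — m2 — are resolved); releases m12
  run W1 (all its waits — m12 — are resolved); releases m7
  run W4 (all its waits — m2 — are resolved); releases m18 and m0
  run W3 (all its waits — m18 and m2 — are resolved); releases m19


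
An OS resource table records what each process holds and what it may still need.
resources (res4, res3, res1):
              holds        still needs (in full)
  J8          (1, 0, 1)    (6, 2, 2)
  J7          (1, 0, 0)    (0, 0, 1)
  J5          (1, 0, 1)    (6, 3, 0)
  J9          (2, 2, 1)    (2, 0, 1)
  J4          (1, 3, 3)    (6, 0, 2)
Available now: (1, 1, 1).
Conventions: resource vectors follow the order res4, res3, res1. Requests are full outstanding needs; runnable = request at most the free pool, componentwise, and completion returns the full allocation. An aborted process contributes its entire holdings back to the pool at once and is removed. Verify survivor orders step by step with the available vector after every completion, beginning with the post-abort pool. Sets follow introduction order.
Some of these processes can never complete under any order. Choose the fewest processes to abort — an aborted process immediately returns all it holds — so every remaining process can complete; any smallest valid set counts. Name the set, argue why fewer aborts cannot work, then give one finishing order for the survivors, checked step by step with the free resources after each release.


Minimum abort set: J8 and J4.
Key observation: J5 was stuck for good until J8 and J4 gave back (2, 3, 4); in the order shown it finishes at step 3.
Minimality, checking each single-abort alternative: J8 alone leaves J5 blocked (short on res4); J7 alone leaves J8 blocked (short on res4); J5 alone leaves J8 blocked (short on res4); J9 alone leaves J8 blocked (short on res4); J4 alone leaves J8 blocked (short on res4).
One survivor order: J9, J7, J5. Step-by-step check (post-abort pool first):
  pool = (3, 4, 5)
  run J9 (needs (2, 0, 1), free (3, 4, 5)); after release of (2, 2, 1) the pool is (5, 6, 6)
  run J7 (needs (0, 0, 1), free (5, 6, 6)); after release of (1, 0, 0) the pool is (6, 6, 6)
  run J5 (needs (6, 3, 0), free (6, 6, 6)); after release of (1, 0, 1) the pool is (7, 6, 7)


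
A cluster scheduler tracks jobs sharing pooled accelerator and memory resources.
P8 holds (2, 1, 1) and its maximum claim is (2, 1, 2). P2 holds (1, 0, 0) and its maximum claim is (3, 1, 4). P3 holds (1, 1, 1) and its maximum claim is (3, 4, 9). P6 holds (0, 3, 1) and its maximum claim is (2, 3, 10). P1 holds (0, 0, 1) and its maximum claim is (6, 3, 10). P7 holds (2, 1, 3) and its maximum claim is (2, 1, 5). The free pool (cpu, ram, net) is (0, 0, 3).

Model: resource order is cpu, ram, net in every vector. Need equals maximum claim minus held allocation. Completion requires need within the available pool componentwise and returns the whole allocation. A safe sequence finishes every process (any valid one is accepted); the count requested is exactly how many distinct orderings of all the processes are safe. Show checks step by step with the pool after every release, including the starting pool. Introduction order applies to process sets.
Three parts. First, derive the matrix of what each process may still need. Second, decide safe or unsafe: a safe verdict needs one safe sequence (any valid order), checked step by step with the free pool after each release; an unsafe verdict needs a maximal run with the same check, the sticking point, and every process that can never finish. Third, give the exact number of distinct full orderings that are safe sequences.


(1) Need matrix, components ordered cpu, ram, net:
  P8: (0, 0, 1)
  P2: (2, 1, 4)
  P3: (2, 3, 8)
  P6: (2, 0, 9)
  P1: (6, 3, 9)
  P7: (0, 0, 2)
(2) UNSAFE — no complete ordering exists.
Key observation: P8, P7, P2 can finish, but then (5, 2, 7) is all there is, and the blocked group's net demands exceed it.
Going as far as possible: P8, P7, P2; after that, nothing fits. Walking it through:
  pool = (0, 0, 3)
  P8: need (0, 0, 1) fits (0, 0, 3); releases (2, 1, 1), pool now (2, 1, 4)
  P7: need (0, 0, 2) fits (2, 1, 4); releases (2, 1, 3), pool now (4, 2, 7)
  P2: need (2, 1, 4) fits (4, 2, 7); releases (1, 0, 0), pool now (5, 2, 7)
  blocked: P3 wants (2, 3, 8), pool (5, 2, 7) — not enough ram and net
  blocked: P6 wants (2, 0, 9), pool (5, 2, 7) — not enough net
  blocked: P1 wants (6, 3, 9), pool (5, 2, 7) — not enough cpu, ram and net
Permanently blocked: P3, P6 and P1.
(3) Exactly 0 of the possible complete orderings are safe sequences.


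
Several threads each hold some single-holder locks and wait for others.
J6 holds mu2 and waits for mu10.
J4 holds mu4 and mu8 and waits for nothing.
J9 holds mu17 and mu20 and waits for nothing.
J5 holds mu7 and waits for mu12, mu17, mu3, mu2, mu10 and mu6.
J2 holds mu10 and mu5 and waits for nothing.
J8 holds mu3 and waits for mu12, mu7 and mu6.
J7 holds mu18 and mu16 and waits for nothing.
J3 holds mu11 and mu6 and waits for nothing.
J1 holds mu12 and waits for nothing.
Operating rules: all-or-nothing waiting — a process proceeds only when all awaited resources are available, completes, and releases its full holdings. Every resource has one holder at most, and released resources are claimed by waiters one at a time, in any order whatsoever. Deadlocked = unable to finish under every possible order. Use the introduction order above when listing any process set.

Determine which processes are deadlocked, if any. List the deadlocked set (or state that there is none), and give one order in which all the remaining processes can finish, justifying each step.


The deadlocked set is J5 and J8.
Key observation: nobody on the ring J5 -> J8 -> J5 can start until another member finishes, which never happens; no other process is dragged down with it.
The rest can finish in the order J3, J2, J6, J7, J4, J9, J1.
Walking it through:
  run J3 (it waits on nothing); releases mu11 and mu6
  run J2 (it waits on nothing); releases mu10 and mu5
  J6: everything it awaited (mu10) is free; runs, freeing mu2
  run J7 (it waits on nothing); releases mu18 and mu16
  run J4 (it waits on nothing); releases mu4 and mu8
  run J9 (it waits on nothing); releases mu17 and mu20
  run J1 (it waits on nothing); releases mu12


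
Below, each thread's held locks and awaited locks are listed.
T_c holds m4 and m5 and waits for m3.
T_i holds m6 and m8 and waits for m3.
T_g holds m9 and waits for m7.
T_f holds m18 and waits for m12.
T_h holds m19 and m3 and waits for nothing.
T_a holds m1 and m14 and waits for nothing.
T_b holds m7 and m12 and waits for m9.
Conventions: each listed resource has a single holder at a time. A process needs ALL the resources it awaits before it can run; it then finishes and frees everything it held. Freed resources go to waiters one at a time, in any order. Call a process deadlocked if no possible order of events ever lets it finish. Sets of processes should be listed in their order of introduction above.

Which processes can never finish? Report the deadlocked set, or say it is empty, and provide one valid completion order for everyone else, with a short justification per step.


Deadlocked: T_g, T_f and T_b.
Key observation: the loop T_g -> T_b -> T_g blocks itself forever; T_f waits into the deadlock from upstream.
The rest can finish in the order T_h, T_i, T_c, T_a.
Step-by-step check:
  run T_h (it waits on nothing); releases m19 and m3
  T_i: everything it awaited (m3) is free; runs, freeing m6 and m8
  T_c: everything it awaited (m3) is free; runs, freeing m4 and m5
  run T_a (it waits on nothing); releases m1 and m14


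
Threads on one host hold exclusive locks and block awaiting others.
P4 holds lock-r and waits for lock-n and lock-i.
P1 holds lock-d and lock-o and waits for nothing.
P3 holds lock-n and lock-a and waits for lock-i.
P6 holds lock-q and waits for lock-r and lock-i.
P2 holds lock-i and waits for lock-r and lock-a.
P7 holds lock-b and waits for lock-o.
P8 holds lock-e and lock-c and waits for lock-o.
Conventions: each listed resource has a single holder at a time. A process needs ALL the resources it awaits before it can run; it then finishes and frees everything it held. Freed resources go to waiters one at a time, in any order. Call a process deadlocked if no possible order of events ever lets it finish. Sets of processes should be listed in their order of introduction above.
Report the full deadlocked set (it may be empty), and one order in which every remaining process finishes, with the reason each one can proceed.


Deadlocked: P4, P3, P6 and P2.
Key observation: the knot is the closed ring of waits P4 -> P3 -> P2 -> P4; P6 waits into the deadlock from upstream.
A valid finishing order for the others: P1, P8, P7.
Check, step by step:
  run P1 (it waits on nothing); releases lock-d and lock-o
  P8: everything it awaited (lock-o) is free; runs, freeing lock-e and lock-c
  P7: everything it awaited (lock-o) is free; runs, freeing lock-b


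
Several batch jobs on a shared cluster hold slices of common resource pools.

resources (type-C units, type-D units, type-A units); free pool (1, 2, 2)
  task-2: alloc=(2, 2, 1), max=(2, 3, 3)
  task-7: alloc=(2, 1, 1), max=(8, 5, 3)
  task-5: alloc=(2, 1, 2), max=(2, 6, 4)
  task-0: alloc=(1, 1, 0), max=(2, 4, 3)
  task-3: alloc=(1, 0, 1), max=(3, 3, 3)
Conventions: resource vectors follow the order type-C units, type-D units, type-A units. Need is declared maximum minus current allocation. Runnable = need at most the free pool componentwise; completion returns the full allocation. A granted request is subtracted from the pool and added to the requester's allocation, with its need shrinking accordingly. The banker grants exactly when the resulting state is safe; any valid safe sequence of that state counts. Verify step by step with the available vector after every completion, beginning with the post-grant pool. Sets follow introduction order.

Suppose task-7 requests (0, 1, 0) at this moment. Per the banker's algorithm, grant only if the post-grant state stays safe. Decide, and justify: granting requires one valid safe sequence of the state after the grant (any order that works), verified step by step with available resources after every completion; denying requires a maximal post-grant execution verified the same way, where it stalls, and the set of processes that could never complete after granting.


DENY. Granting would leave the state unsafe.
Key observation: after task-2, task-0, task-3 the pool peaks at (5, 4, 4), and each blocked process is short somewhere: task-7 on type-C units; task-5 on type-D units.
After a pretend grant, a maximal execution: task-2, task-0, task-3 — then nothing else fits. Step-by-step check:
  pool = (1, 1, 2)
  task-2: need (0, 1, 2) fits (1, 1, 2); releases (2, 2, 1), pool now (3, 3, 3)
  task-0: need (1, 3, 3) fits (3, 3, 3); releases (1, 1, 0), pool now (4, 4, 3)
  task-3: need (2, 3, 2) fits (4, 4, 3); releases (1, 0, 1), pool now (5, 4, 4)
  blocked: task-7 wants (6, 3, 2), pool (5, 4, 4) — not enough type-C units
  blocked: task-5 wants (0, 5, 2), pool (5, 4, 4) — not enough type-D units
Had the request been granted, task-7 and task-5 could never finish.


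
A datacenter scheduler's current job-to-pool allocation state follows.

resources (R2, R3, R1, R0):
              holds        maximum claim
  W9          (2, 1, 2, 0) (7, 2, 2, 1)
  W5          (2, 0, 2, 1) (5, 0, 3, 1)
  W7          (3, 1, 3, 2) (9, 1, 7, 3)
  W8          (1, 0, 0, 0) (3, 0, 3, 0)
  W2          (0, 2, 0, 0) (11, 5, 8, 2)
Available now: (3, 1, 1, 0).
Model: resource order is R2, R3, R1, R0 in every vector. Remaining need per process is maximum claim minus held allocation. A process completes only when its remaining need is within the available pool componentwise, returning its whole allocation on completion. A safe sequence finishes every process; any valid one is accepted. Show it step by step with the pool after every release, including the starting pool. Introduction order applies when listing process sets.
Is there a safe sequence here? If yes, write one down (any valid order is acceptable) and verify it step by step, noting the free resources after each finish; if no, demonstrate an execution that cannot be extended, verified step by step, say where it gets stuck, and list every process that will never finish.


SAFE — a valid safe sequence is W5, W9, W8, W7, W2.
Key observation: the order's first zero-slack moment is W5 ((3, 0, 1, 0) needed, (3, 1, 1, 0) free — a requested resource with nothing to spare).
Step-by-step check:
  pool = (3, 1, 1, 0)
  W5: need (3, 0, 1, 0) fits (3, 1, 1, 0); releases (2, 0, 2, 1), pool now (5, 1, 3, 1)
  W9: need (5, 1, 0, 1) fits (5, 1, 3, 1); releases (2, 1, 2, 0), pool now (7, 2, 5, 1)
  W8: need (2, 0, 3, 0) fits (7, 2, 5, 1); releases (1, 0, 0, 0), pool now (8, 2, 5, 1)
  W7: need (6, 0, 4, 1) fits (8, 2, 5, 1); releases (3, 1, 3, 2), pool now (11, 3, 8, 3)
  W2: need (11, 3, 8, 2) fits (11, 3, 8, 3); releases (0, 2, 0, 0), pool now (11, 5, 8, 3)


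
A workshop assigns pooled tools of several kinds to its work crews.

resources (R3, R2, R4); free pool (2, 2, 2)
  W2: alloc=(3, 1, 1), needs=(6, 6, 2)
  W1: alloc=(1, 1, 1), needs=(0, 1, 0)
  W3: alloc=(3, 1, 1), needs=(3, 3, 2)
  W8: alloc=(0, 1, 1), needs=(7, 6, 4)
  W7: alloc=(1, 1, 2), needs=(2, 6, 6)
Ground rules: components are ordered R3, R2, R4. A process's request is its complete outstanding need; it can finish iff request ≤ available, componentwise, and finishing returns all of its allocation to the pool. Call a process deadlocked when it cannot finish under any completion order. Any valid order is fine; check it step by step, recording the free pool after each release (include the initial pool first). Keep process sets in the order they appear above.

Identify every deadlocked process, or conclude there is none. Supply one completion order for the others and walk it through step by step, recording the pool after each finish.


Deadlocked set: W2, W8 and W7.
Key observation: R2 is the bottleneck — with W1, W3 done the pool holds (6, 4, 4), short of every remaining need.
A valid finishing order for the others: W1, W3. Step-by-step check:
  pool = (2, 2, 2)
  W1: need (0, 1, 0) fits (2, 2, 2); releases (1, 1, 1), pool now (3, 3, 3)
  W3: need (3, 3, 2) fits (3, 3, 3); releases (3, 1, 1), pool now (6, 4, 4)
The stuck group stays short no matter what:
  blocked: W2 wants (6, 6, 2), pool (6, 4, 4) — not enough R2
  blocked: W8 wants (7, 6, 4), pool (6, 4, 4) — not enough R3 and R2
  blocked: W7 wants (2, 6, 6), pool (6, 4, 4) — not enough R2 and R4
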